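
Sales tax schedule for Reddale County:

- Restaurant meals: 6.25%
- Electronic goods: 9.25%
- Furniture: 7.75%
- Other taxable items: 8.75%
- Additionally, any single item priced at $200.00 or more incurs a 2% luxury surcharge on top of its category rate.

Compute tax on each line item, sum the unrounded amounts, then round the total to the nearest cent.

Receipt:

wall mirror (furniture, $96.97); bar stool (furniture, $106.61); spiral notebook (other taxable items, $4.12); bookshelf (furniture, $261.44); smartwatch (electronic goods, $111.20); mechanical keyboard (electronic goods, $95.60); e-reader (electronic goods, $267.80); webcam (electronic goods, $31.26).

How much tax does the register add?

Wall mirror $96.97: furniture → 7.75% → $7.515175
Bar stool $106.61: furniture → 7.75% → $8.262275
Spiral notebook $4.12: other taxable items → 8.75% → $0.3605
Bookshelf $261.44: furniture → 7.75% + 2% surcharge = 9.75% → $25.4904
Smartwatch $111.20: electronic goods → 9.25% → $10.286
Mechanical keyboard $95.60: electronic goods → 9.25% → $8.843
E-reader $267.80: electronic goods → 9.25% + 2% surcharge = 11.25% → $30.1275
Webcam $31.26: electronic goods → 9.25% → $2.89155
Unrounded tax sum = $93.7764 → $93.78

$93.78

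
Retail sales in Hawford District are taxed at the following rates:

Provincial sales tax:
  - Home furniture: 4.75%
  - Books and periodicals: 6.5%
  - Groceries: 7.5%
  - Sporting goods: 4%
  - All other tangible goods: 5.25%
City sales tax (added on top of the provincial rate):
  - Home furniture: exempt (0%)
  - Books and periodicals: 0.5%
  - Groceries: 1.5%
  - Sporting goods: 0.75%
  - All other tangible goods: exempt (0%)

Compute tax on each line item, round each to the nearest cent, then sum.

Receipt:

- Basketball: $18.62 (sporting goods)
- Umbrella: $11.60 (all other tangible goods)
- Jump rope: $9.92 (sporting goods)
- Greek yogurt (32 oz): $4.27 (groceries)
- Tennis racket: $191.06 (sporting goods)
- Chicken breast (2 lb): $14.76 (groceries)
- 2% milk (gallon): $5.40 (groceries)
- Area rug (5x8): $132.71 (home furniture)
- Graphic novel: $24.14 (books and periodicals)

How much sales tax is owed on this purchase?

Basketball $18.62: sporting goods → 4% + 0.75% city = 4.75% → $0.88
Umbrella $11.60: all other tangible goods → 5.25% + 0% city = 5.25% → $0.61
Jump rope $9.92: sporting goods → 4% + 0.75% city = 4.75% → $0.47
Greek yogurt (32 oz) $4.27: groceries → 7.5% + 1.5% city = 9% → $0.38
Tennis racket $191.06: sporting goods → 4% + 0.75% city = 4.75% → $9.08
Chicken breast (2 lb) $14.76: groceries → 7.5% + 1.5% city = 9% → $1.33
2% milk (gallon) $5.40: groceries → 7.5% + 1.5% city = 9% → $0.49
Area rug (5x8) $132.71: home furniture → 4.75% + 0% city = 4.75% → $6.30
Graphic novel $24.14: books and periodicals → 6.5% + 0.5% city = 7% → $1.69
Total tax = $0.88 + $0.61 + $0.47 + $0.38 + $9.08 + $1.33 + $0.49 + $6.30 + $1.69 = $21.23

$21.23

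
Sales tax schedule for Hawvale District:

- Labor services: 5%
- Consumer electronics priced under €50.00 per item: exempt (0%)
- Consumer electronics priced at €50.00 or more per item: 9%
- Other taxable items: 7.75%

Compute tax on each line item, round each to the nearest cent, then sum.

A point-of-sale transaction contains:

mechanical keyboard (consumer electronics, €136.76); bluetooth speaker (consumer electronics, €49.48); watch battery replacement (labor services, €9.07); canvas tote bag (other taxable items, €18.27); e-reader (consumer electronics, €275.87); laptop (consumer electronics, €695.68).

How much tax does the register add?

Mechanical keyboard €136.76: consumer electronics, €50.00 or more → 9% → €12.31
Bluetooth speaker €49.48: consumer electronics, under €50.00 → 0% → €0.00
Watch battery replacement €9.07: labor services → 5% → €0.45
Canvas tote bag €18.27: other taxable items → 7.75% → €1.42
E-reader €275.87: consumer electronics, €50.00 or more → 9% → €24.83
Laptop €695.68: consumer electronics, €50.00 or more → 9% → €62.61
Total tax = €12.31 + €0.45 + €1.42 + €24.83 + €62.61 = €101.62

€101.62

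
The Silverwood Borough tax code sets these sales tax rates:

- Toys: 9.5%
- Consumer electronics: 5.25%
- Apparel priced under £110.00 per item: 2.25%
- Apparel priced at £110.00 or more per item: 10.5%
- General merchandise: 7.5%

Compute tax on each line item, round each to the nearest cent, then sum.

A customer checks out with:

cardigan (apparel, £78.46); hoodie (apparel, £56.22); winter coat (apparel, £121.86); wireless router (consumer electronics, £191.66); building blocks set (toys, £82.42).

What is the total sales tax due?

£33.72

Cardigan £78.46: apparel, under £110.00 → 2.25% → £1.77
Hoodie £56.22: apparel, under £110.00 → 2.25% → £1.26
Winter coat £121.86: apparel, £110.00 or more → 10.5% → £12.80
Wireless router £191.66: consumer electronics → 5.25% → £10.06
Building blocks set £82.42: toys → 9.5% → £7.83
Total tax = £1.77 + £1.26 + £12.80 + £10.06 + £7.83 = £33.72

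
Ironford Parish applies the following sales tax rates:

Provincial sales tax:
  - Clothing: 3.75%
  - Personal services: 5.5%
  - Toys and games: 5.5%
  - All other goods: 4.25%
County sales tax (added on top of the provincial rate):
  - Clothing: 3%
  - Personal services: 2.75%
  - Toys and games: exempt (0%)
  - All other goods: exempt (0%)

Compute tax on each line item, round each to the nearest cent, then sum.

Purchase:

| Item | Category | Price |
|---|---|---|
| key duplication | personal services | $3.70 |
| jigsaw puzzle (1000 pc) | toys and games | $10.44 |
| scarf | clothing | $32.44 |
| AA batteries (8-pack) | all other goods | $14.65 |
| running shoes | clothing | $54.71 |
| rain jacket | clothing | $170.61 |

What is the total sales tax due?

$18.90

Key duplication $3.70: personal services → 5.5% + 2.75% county = 8.25% → $0.31
Jigsaw puzzle (1000 pc) $10.44: toys and games → 5.5% + 0% county = 5.5% → $0.57
Scarf $32.44: clothing → 3.75% + 3% county = 6.75% → $2.19
AA batteries (8-pack) $14.65: all other goods → 4.25% + 0% county = 4.25% → $0.62
Running shoes $54.71: clothing → 3.75% + 3% county = 6.75% → $3.69
Rain jacket $170.61: clothing → 3.75% + 3% county = 6.75% → $11.52
Total tax = $0.31 + $0.57 + $2.19 + $0.62 + $3.69 + $11.52 = $18.90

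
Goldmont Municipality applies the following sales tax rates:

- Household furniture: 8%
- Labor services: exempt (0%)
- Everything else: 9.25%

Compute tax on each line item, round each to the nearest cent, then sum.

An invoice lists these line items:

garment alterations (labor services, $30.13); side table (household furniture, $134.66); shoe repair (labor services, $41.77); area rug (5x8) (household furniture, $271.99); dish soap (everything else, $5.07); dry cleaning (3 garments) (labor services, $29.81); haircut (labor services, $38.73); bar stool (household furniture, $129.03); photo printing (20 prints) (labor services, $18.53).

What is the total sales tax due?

$43.32

Garment alterations $30.13: labor services → 0% → $0.00
Side table $134.66: household furniture → 8% → $10.77
Shoe repair $41.77: labor services → 0% → $0.00
Area rug (5x8) $271.99: household furniture → 8% → $21.76
Dish soap $5.07: everything else → 9.25% → $0.47
Dry cleaning (3 garments) $29.81: labor services → 0% → $0.00
Haircut $38.73: labor services → 0% → $0.00
Bar stool $129.03: household furniture → 8% → $10.32
Photo printing (20 prints) $18.53: labor services → 0% → $0.00
Total tax = $10.77 + $21.76 + $0.47 + $10.32 = $43.32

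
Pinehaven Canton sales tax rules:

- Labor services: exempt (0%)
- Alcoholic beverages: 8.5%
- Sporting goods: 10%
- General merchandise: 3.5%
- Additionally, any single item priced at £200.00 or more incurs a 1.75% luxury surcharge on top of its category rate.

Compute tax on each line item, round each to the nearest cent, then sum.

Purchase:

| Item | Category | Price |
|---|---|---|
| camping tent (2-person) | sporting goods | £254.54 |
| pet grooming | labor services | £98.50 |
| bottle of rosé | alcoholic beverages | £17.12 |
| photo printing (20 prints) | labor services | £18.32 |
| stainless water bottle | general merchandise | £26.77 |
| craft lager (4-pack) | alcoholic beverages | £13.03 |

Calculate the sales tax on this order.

Camping tent (2-person) £254.54: sporting goods → 10% + 1.75% surcharge = 11.75% → £29.91
Pet grooming £98.50: labor services → 0% → £0.00
Bottle of rosé £17.12: alcoholic beverages → 8.5% → £1.46
Photo printing (20 prints) £18.32: labor services → 0% → £0.00
Stainless water bottle £26.77: general merchandise → 3.5% → £0.94
Craft lager (4-pack) £13.03: alcoholic beverages → 8.5% → £1.11
Total tax = £29.91 + £1.46 + £0.94 + £1.11 = £33.42

£33.42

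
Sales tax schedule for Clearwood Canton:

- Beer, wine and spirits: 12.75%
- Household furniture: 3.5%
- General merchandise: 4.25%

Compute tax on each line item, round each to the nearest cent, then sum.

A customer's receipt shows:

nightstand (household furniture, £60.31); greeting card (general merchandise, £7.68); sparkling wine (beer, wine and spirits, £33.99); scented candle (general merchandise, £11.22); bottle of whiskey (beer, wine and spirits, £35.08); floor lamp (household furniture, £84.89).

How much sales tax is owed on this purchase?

£14.69

Nightstand £60.31: household furniture → 3.5% → £2.11
Greeting card £7.68: general merchandise → 4.25% → £0.33
Sparkling wine £33.99: beer, wine and spirits → 12.75% → £4.33
Scented candle £11.22: general merchandise → 4.25% → £0.48
Bottle of whiskey £35.08: beer, wine and spirits → 12.75% → £4.47
Floor lamp £84.89: household furniture → 3.5% → £2.97
Total tax = £2.11 + £0.33 + £4.33 + £0.48 + £4.47 + £2.97 = £14.69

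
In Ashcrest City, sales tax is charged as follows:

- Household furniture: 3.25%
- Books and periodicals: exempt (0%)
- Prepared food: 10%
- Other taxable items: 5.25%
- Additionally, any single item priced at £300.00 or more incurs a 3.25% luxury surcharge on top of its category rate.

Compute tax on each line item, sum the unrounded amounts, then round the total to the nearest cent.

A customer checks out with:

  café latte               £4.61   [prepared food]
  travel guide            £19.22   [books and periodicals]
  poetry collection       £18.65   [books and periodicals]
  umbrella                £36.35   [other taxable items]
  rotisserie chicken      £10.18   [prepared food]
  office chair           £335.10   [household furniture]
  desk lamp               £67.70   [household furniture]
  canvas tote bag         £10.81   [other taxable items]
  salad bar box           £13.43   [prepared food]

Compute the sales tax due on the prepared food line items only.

Café latte £4.61: prepared food → 10% → £0.461
Rotisserie chicken £10.18: prepared food → 10% → £1.018
Salad bar box £13.43: prepared food → 10% → £1.343
Tax on prepared food: unrounded sum = £2.822 → £2.82

£2.82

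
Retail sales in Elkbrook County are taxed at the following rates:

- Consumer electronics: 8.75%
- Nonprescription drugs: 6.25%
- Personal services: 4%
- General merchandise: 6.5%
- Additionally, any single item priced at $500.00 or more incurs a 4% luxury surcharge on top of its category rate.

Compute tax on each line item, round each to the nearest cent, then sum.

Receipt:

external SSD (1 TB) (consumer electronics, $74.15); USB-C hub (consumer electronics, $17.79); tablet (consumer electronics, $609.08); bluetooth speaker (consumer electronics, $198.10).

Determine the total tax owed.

$103.04

External SSD (1 TB) $74.15: consumer electronics → 8.75% → $6.49
USB-C hub $17.79: consumer electronics → 8.75% → $1.56
Tablet $609.08: consumer electronics → 8.75% + 4% surcharge = 12.75% → $77.66
Bluetooth speaker $198.10: consumer electronics → 8.75% → $17.33
Total tax = $6.49 + $1.56 + $77.66 + $17.33 = $103.04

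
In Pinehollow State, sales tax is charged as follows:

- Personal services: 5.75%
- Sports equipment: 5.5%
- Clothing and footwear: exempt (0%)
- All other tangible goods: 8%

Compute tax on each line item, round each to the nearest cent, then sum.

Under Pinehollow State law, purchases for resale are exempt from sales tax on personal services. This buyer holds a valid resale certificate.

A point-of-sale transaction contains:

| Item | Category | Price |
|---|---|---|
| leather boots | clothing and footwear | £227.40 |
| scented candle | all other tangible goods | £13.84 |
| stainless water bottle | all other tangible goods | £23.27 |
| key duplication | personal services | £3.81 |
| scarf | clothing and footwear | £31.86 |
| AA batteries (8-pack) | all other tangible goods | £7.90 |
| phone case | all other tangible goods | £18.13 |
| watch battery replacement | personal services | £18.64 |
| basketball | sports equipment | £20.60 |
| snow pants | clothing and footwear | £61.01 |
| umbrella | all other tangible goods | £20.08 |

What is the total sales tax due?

Leather boots £227.40: clothing and footwear → 0% → £0.00
Scented candle £13.84: all other tangible goods → 8% → £1.11
Stainless water bottle £23.27: all other tangible goods → 8% → £1.86
Key duplication £3.81: personal services, buyer-exempt → 0% → £0.00
Scarf £31.86: clothing and footwear → 0% → £0.00
AA batteries (8-pack) £7.90: all other tangible goods → 8% → £0.63
Phone case £18.13: all other tangible goods → 8% → £1.45
Watch battery replacement £18.64: personal services, buyer-exempt → 0% → £0.00
Basketball £20.60: sports equipment → 5.5% → £1.13
Snow pants £61.01: clothing and footwear → 0% → £0.00
Umbrella £20.08: all other tangible goods → 8% → £1.61
Total tax = £1.11 + £1.86 + £0.63 + £1.45 + £1.13 + £1.61 = £7.79

£7.79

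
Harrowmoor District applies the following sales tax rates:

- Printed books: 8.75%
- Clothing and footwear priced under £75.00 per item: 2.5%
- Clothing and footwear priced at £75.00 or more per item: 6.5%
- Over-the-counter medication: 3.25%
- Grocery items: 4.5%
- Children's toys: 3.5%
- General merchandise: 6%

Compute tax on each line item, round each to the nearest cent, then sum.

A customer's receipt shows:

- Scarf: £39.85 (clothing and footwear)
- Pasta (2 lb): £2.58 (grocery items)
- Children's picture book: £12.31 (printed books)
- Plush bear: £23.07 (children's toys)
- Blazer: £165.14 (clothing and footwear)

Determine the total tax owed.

Scarf £39.85: clothing and footwear, under £75.00 → 2.5% → £1.00
Pasta (2 lb) £2.58: grocery items → 4.5% → £0.12
Children's picture book £12.31: printed books → 8.75% → £1.08
Plush bear £23.07: children's toys → 3.5% → £0.81
Blazer £165.14: clothing and footwear, £75.00 or more → 6.5% → £10.73
Total tax = £1.00 + £0.12 + £1.08 + £0.81 + £10.73 = £13.74

£13.74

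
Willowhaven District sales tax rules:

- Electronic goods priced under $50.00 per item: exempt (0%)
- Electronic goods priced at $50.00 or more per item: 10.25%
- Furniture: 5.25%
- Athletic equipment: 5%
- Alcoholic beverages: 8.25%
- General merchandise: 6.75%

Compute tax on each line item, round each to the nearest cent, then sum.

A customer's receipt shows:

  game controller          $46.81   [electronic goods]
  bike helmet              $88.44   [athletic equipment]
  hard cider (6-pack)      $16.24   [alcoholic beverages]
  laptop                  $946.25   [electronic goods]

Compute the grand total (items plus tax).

Game controller $46.81: electronic goods, under $50.00 → 0% → $0.00
Bike helmet $88.44: athletic equipment → 5% → $4.42
Hard cider (6-pack) $16.24: alcoholic beverages → 8.25% → $1.34
Laptop $946.25: electronic goods, $50.00 or more → 10.25% → $96.99
Subtotal = $1097.74; tax = $102.75; total due = $1200.49

$1200.49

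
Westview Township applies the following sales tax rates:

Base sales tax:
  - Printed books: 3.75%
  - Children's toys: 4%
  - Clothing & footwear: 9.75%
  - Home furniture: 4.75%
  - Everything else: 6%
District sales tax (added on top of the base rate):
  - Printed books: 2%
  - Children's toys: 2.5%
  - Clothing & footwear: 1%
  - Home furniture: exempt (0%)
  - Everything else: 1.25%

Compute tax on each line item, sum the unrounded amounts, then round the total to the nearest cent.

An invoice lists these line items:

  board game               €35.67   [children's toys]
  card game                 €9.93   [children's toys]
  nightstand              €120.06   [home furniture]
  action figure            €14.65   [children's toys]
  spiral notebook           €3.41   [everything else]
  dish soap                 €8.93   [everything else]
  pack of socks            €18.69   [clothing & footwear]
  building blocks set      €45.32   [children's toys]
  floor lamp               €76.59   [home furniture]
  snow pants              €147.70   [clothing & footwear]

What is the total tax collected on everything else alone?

€0.89

Spiral notebook €3.41: everything else → 6% + 1.25% district = 7.25% → €0.247225
Dish soap €8.93: everything else → 6% + 1.25% district = 7.25% → €0.647425
Tax on everything else: unrounded sum = €0.89465 → €0.89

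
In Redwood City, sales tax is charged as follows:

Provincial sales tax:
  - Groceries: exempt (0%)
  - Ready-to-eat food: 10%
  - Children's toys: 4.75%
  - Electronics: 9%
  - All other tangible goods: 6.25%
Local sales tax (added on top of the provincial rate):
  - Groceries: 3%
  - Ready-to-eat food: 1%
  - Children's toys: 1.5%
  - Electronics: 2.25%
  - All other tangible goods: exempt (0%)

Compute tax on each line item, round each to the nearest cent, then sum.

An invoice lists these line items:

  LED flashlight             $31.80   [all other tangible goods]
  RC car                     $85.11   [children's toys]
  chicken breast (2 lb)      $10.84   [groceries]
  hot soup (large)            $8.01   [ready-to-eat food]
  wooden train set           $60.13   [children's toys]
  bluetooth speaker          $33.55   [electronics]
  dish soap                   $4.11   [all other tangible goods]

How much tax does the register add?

LED flashlight $31.80: all other tangible goods → 6.25% + 0% local = 6.25% → $1.99
RC car $85.11: children's toys → 4.75% + 1.5% local = 6.25% → $5.32
Chicken breast (2 lb) $10.84: groceries → 0% + 3% local = 3% → $0.33
Hot soup (large) $8.01: ready-to-eat food → 10% + 1% local = 11% → $0.88
Wooden train set $60.13: children's toys → 4.75% + 1.5% local = 6.25% → $3.76
Bluetooth speaker $33.55: electronics → 9% + 2.25% local = 11.25% → $3.77
Dish soap $4.11: all other tangible goods → 6.25% + 0% local = 6.25% → $0.26
Total tax = $1.99 + $5.32 + $0.33 + $0.88 + $3.76 + $3.77 + $0.26 = $16.31

$16.31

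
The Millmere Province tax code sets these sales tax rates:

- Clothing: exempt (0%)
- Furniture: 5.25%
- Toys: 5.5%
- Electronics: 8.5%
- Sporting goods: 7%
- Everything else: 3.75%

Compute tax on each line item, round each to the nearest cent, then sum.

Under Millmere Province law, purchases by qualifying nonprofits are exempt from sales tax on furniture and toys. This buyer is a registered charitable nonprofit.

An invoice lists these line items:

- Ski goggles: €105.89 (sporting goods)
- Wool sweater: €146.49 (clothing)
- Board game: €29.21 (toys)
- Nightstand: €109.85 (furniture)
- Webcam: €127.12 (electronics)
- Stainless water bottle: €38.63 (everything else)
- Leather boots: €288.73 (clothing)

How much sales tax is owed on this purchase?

€19.67

Ski goggles €105.89: sporting goods → 7% → €7.41
Wool sweater €146.49: clothing → 0% → €0.00
Board game €29.21: toys, buyer-exempt → 0% → €0.00
Nightstand €109.85: furniture, buyer-exempt → 0% → €0.00
Webcam €127.12: electronics → 8.5% → €10.81
Stainless water bottle €38.63: everything else → 3.75% → €1.45
Leather boots €288.73: clothing → 0% → €0.00
Total tax = €7.41 + €10.81 + €1.45 = €19.67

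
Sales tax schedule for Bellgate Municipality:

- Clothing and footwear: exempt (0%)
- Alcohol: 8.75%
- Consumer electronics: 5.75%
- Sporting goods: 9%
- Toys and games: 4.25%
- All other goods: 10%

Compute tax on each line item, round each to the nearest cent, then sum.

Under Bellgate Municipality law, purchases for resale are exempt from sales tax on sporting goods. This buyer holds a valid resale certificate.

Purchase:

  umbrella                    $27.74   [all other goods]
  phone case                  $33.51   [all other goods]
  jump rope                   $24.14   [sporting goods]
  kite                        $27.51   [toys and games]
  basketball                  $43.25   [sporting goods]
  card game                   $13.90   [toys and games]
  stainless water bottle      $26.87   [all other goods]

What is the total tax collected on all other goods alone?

$8.81

Umbrella $27.74: all other goods → 10% → $2.77
Phone case $33.51: all other goods → 10% → $3.35
Stainless water bottle $26.87: all other goods → 10% → $2.69
Tax on all other goods = $2.77 + $3.35 + $2.69 = $8.81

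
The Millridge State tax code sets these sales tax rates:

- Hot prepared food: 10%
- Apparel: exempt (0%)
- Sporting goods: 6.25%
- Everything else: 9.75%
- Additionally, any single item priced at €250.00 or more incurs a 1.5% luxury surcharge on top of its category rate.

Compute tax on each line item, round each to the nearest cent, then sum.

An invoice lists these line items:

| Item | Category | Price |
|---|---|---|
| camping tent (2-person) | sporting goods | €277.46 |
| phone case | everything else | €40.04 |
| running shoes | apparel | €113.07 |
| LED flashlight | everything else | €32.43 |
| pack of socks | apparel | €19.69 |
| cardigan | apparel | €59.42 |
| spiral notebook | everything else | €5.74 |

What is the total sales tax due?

€29.12

Camping tent (2-person) €277.46: sporting goods → 6.25% + 1.5% surcharge = 7.75% → €21.50
Phone case €40.04: everything else → 9.75% → €3.90
Running shoes €113.07: apparel → 0% → €0.00
LED flashlight €32.43: everything else → 9.75% → €3.16
Pack of socks €19.69: apparel → 0% → €0.00
Cardigan €59.42: apparel → 0% → €0.00
Spiral notebook €5.74: everything else → 9.75% → €0.56
Total tax = €21.50 + €3.90 + €3.16 + €0.56 = €29.12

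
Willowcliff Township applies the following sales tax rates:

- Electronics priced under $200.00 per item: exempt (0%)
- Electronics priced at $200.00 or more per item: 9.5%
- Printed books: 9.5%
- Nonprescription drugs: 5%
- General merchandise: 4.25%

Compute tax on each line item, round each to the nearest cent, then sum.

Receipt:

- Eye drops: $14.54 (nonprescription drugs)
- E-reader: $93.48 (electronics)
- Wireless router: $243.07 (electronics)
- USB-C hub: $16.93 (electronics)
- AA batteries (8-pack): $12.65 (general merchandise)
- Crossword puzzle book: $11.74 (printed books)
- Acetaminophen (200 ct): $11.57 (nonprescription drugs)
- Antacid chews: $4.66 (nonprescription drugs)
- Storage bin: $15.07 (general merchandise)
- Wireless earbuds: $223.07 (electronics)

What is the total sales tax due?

Eye drops $14.54: nonprescription drugs → 5% → $0.73
E-reader $93.48: electronics, under $200.00 → 0% → $0.00
Wireless router $243.07: electronics, $200.00 or more → 9.5% → $23.09
USB-C hub $16.93: electronics, under $200.00 → 0% → $0.00
AA batteries (8-pack) $12.65: general merchandise → 4.25% → $0.54
Crossword puzzle book $11.74: printed books → 9.5% → $1.12
Acetaminophen (200 ct) $11.57: nonprescription drugs → 5% → $0.58
Antacid chews $4.66: nonprescription drugs → 5% → $0.23
Storage bin $15.07: general merchandise → 4.25% → $0.64
Wireless earbuds $223.07: electronics, $200.00 or more → 9.5% → $21.19
Total tax = $0.73 + $23.09 + $0.54 + $1.12 + $0.58 + $0.23 + $0.64 + $21.19 = $48.12

$48.12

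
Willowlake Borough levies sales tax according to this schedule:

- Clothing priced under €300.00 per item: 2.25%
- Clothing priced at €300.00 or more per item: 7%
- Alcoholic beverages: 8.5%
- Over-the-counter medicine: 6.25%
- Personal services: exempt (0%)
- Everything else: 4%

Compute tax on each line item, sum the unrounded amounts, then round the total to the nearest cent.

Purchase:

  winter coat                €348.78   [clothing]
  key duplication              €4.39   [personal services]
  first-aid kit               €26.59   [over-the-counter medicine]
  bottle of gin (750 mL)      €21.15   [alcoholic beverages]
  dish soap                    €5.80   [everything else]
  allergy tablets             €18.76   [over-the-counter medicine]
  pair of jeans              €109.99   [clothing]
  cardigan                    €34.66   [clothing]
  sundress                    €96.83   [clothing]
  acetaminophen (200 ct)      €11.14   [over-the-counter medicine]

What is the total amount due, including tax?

€713.50

Winter coat €348.78: clothing, €300.00 or more → 7% → €24.4146
Key duplication €4.39: personal services → 0% → €0.00
First-aid kit €26.59: over-the-counter medicine → 6.25% → €1.661875
Bottle of gin (750 mL) €21.15: alcoholic beverages → 8.5% → €1.79775
Dish soap €5.80: everything else → 4% → €0.232
Allergy tablets €18.76: over-the-counter medicine → 6.25% → €1.1725
Pair of jeans €109.99: clothing, under €300.00 → 2.25% → €2.474775
Cardigan €34.66: clothing, under €300.00 → 2.25% → €0.77985
Sundress €96.83: clothing, under €300.00 → 2.25% → €2.178675
Acetaminophen (200 ct) €11.14: over-the-counter medicine → 6.25% → €0.69625
Subtotal = €678.09; unrounded tax = €35.408275 → €35.41; total due = €713.50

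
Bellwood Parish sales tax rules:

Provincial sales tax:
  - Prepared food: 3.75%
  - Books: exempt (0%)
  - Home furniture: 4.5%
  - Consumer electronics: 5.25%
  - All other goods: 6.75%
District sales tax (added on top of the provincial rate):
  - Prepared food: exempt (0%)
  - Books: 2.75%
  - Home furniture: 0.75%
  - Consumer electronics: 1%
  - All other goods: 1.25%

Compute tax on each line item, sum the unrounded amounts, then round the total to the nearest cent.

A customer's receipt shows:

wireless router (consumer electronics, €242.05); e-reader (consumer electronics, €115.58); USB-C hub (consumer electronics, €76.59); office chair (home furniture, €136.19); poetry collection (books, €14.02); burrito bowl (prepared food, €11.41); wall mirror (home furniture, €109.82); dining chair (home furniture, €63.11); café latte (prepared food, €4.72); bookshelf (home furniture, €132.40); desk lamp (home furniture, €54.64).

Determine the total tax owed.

€54.18

Wireless router €242.05: consumer electronics → 5.25% + 1% district = 6.25% → €15.128125
E-reader €115.58: consumer electronics → 5.25% + 1% district = 6.25% → €7.22375
USB-C hub €76.59: consumer electronics → 5.25% + 1% district = 6.25% → €4.786875
Office chair €136.19: home furniture → 4.5% + 0.75% district = 5.25% → €7.149975
Poetry collection €14.02: books → 0% + 2.75% district = 2.75% → €0.38555
Burrito bowl €11.41: prepared food → 3.75% + 0% district = 3.75% → €0.427875
Wall mirror €109.82: home furniture → 4.5% + 0.75% district = 5.25% → €5.76555
Dining chair €63.11: home furniture → 4.5% + 0.75% district = 5.25% → €3.313275
Café latte €4.72: prepared food → 3.75% + 0% district = 3.75% → €0.177
Bookshelf €132.40: home furniture → 4.5% + 0.75% district = 5.25% → €6.951
Desk lamp €54.64: home furniture → 4.5% + 0.75% district = 5.25% → €2.8686
Unrounded tax sum = €54.177575 → €54.18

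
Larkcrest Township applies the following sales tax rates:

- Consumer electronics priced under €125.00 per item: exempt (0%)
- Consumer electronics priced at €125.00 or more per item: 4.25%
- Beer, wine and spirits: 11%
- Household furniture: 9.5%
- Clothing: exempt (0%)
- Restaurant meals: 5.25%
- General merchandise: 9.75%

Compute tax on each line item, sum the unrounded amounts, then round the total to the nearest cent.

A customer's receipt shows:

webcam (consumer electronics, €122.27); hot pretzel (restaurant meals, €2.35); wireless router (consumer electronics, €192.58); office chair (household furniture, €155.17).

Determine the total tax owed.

Webcam €122.27: consumer electronics, under €125.00 → 0% → €0.00
Hot pretzel €2.35: restaurant meals → 5.25% → €0.123375
Wireless router €192.58: consumer electronics, €125.00 or more → 4.25% → €8.18465
Office chair €155.17: household furniture → 9.5% → €14.74115
Unrounded tax sum = €23.049175 → €23.05

€23.05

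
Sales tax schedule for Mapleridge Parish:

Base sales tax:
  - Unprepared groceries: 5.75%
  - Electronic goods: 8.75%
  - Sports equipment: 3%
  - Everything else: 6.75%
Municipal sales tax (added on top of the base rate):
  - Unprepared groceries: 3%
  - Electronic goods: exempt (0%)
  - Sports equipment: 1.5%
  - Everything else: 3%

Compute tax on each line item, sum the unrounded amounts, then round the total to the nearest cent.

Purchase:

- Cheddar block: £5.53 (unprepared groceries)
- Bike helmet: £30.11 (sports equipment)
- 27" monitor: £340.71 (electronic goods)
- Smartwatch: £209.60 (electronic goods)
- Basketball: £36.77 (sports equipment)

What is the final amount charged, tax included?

£674.37

Cheddar block £5.53: unprepared groceries → 5.75% + 3% municipal = 8.75% → £0.483875
Bike helmet £30.11: sports equipment → 3% + 1.5% municipal = 4.5% → £1.35495
27" monitor £340.71: electronic goods → 8.75% + 0% municipal = 8.75% → £29.812125
Smartwatch £209.60: electronic goods → 8.75% + 0% municipal = 8.75% → £18.34
Basketball £36.77: sports equipment → 3% + 1.5% municipal = 4.5% → £1.65465
Subtotal = £622.72; unrounded tax = £51.6456 → £51.65; total due = £674.37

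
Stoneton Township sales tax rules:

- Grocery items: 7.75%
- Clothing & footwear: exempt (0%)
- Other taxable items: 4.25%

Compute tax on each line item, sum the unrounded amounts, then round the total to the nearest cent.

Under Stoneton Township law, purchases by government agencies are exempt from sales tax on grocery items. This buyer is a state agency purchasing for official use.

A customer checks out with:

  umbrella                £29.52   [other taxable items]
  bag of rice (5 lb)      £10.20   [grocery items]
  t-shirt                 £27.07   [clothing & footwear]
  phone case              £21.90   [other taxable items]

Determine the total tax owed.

Umbrella £29.52: other taxable items → 4.25% → £1.2546
Bag of rice (5 lb) £10.20: grocery items, buyer-exempt → 0% → £0.00
T-shirt £27.07: clothing & footwear → 0% → £0.00
Phone case £21.90: other taxable items → 4.25% → £0.93075
Unrounded tax sum = £2.18535 → £2.19

£2.19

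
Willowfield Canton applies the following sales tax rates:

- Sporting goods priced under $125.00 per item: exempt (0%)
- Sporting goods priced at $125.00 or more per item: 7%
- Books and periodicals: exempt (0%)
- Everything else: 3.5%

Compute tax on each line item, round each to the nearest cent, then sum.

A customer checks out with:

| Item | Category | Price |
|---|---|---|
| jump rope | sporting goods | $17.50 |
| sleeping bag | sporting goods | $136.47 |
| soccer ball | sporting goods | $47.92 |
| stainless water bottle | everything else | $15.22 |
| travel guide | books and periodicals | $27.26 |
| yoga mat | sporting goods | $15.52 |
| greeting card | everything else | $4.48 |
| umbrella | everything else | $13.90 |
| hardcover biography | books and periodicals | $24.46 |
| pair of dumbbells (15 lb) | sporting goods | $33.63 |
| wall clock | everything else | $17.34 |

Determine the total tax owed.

Jump rope $17.50: sporting goods, under $125.00 → 0% → $0.00
Sleeping bag $136.47: sporting goods, $125.00 or more → 7% → $9.55
Soccer ball $47.92: sporting goods, under $125.00 → 0% → $0.00
Stainless water bottle $15.22: everything else → 3.5% → $0.53
Travel guide $27.26: books and periodicals → 0% → $0.00
Yoga mat $15.52: sporting goods, under $125.00 → 0% → $0.00
Greeting card $4.48: everything else → 3.5% → $0.16
Umbrella $13.90: everything else → 3.5% → $0.49
Hardcover biography $24.46: books and periodicals → 0% → $0.00
Pair of dumbbells (15 lb) $33.63: sporting goods, under $125.00 → 0% → $0.00
Wall clock $17.34: everything else → 3.5% → $0.61
Total tax = $9.55 + $0.53 + $0.16 + $0.49 + $0.61 = $11.34

$11.34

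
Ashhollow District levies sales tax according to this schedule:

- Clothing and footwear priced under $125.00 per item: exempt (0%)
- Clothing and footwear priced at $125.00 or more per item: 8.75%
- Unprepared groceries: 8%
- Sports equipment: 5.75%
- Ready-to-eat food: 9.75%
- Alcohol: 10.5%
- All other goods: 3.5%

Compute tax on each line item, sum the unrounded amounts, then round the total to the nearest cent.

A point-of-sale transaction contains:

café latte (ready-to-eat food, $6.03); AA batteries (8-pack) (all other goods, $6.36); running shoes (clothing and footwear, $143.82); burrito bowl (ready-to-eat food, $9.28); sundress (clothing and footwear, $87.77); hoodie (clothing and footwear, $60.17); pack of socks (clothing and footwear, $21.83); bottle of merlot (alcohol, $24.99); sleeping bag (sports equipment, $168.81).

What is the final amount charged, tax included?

$555.69

Café latte $6.03: ready-to-eat food → 9.75% → $0.587925
AA batteries (8-pack) $6.36: all other goods → 3.5% → $0.2226
Running shoes $143.82: clothing and footwear, $125.00 or more → 8.75% → $12.58425
Burrito bowl $9.28: ready-to-eat food → 9.75% → $0.9048
Sundress $87.77: clothing and footwear, under $125.00 → 0% → $0.00
Hoodie $60.17: clothing and footwear, under $125.00 → 0% → $0.00
Pack of socks $21.83: clothing and footwear, under $125.00 → 0% → $0.00
Bottle of merlot $24.99: alcohol → 10.5% → $2.62395
Sleeping bag $168.81: sports equipment → 5.75% → $9.706575
Subtotal = $529.06; unrounded tax = $26.6301 → $26.63; total due = $555.69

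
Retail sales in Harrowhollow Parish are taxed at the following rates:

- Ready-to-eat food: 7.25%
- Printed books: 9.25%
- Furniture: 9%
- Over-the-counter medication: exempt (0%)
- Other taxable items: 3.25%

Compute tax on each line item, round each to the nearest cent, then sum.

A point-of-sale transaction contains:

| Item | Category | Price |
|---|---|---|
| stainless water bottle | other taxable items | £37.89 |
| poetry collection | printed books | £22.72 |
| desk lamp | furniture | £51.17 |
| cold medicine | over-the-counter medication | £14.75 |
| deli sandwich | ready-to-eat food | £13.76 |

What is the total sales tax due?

£8.94

Stainless water bottle £37.89: other taxable items → 3.25% → £1.23
Poetry collection £22.72: printed books → 9.25% → £2.10
Desk lamp £51.17: furniture → 9% → £4.61
Cold medicine £14.75: over-the-counter medication → 0% → £0.00
Deli sandwich £13.76: ready-to-eat food → 7.25% → £1.00
Total tax = £1.23 + £2.10 + £4.61 + £1.00 = £8.94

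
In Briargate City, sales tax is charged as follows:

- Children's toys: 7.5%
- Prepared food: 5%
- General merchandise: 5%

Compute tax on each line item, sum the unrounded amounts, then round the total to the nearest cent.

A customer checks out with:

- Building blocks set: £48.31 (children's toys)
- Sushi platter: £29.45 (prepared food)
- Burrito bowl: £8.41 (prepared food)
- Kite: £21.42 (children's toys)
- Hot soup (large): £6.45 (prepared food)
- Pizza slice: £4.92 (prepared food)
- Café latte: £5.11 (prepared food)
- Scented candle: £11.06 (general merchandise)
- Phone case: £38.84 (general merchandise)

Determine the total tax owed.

Building blocks set £48.31: children's toys → 7.5% → £3.62325
Sushi platter £29.45: prepared food → 5% → £1.4725
Burrito bowl £8.41: prepared food → 5% → £0.4205
Kite £21.42: children's toys → 7.5% → £1.6065
Hot soup (large) £6.45: prepared food → 5% → £0.3225
Pizza slice £4.92: prepared food → 5% → £0.246
Café latte £5.11: prepared food → 5% → £0.2555
Scented candle £11.06: general merchandise → 5% → £0.553
Phone case £38.84: general merchandise → 5% → £1.942
Unrounded tax sum = £10.44175 → £10.44

£10.44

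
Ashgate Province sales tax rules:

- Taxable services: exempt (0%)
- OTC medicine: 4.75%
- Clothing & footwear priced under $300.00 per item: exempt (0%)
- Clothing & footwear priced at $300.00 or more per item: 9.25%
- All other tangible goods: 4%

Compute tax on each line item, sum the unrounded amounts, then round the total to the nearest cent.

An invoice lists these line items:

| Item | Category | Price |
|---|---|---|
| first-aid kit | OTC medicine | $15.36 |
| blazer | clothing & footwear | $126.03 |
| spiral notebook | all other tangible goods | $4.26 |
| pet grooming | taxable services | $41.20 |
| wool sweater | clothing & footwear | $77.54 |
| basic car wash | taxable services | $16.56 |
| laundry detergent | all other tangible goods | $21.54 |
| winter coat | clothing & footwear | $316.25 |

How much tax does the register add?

$31.01

First-aid kit $15.36: OTC medicine → 4.75% → $0.7296
Blazer $126.03: clothing & footwear, under $300.00 → 0% → $0.00
Spiral notebook $4.26: all other tangible goods → 4% → $0.1704
Pet grooming $41.20: taxable services → 0% → $0.00
Wool sweater $77.54: clothing & footwear, under $300.00 → 0% → $0.00
Basic car wash $16.56: taxable services → 0% → $0.00
Laundry detergent $21.54: all other tangible goods → 4% → $0.8616
Winter coat $316.25: clothing & footwear, $300.00 or more → 9.25% → $29.253125
Unrounded tax sum = $31.014725 → $31.01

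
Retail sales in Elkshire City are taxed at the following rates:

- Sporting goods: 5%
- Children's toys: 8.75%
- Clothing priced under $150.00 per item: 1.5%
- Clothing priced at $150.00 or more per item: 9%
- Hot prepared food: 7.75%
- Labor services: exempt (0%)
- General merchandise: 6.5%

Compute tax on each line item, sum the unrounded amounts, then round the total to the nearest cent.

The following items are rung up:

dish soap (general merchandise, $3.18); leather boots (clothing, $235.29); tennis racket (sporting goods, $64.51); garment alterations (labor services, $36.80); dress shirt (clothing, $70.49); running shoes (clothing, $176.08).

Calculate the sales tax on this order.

Dish soap $3.18: general merchandise → 6.5% → $0.2067
Leather boots $235.29: clothing, $150.00 or more → 9% → $21.1761
Tennis racket $64.51: sporting goods → 5% → $3.2255
Garment alterations $36.80: labor services → 0% → $0.00
Dress shirt $70.49: clothing, under $150.00 → 1.5% → $1.05735
Running shoes $176.08: clothing, $150.00 or more → 9% → $15.8472
Unrounded tax sum = $41.51285 → $41.51

$41.51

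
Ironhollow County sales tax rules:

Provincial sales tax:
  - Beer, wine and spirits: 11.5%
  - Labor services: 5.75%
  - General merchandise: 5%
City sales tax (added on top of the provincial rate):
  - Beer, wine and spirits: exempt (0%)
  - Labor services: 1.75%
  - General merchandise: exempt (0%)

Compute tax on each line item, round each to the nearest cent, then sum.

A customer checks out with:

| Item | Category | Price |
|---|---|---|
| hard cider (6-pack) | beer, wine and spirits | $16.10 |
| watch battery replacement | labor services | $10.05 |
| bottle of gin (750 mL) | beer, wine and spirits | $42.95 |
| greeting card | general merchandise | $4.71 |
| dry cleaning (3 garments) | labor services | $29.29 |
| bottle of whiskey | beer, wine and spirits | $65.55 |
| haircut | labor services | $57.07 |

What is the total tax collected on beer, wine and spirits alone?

$14.33

Hard cider (6-pack) $16.10: beer, wine and spirits → 11.5% + 0% city = 11.5% → $1.85
Bottle of gin (750 mL) $42.95: beer, wine and spirits → 11.5% + 0% city = 11.5% → $4.94
Bottle of whiskey $65.55: beer, wine and spirits → 11.5% + 0% city = 11.5% → $7.54
Tax on beer, wine and spirits = $1.85 + $4.94 + $7.54 = $14.33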